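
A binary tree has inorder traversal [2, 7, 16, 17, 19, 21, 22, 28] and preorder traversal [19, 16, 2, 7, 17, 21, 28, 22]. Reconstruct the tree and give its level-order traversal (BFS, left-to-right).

Inorder:  [2, 7, 16, 17, 19, 21, 22, 28]
Preorder: [19, 16, 2, 7, 17, 21, 28, 22]
Algorithm: preorder visits root first, so consume preorder in order;
for each root, split the current inorder slice at that value into
left-subtree inorder and right-subtree inorder, then recurse.
Recursive splits:
  root=19; inorder splits into left=[2, 7, 16, 17], right=[21, 22, 28]
  root=16; inorder splits into left=[2, 7], right=[17]
  root=2; inorder splits into left=[], right=[7]
  root=7; inorder splits into left=[], right=[]
  root=17; inorder splits into left=[], right=[]
  root=21; inorder splits into left=[], right=[22, 28]
  root=28; inorder splits into left=[22], right=[]
  root=22; inorder splits into left=[], right=[]
Reconstructed level-order: [19, 16, 21, 2, 17, 28, 7, 22]


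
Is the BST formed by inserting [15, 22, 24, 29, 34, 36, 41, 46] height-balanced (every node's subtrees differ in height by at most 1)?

Tree (level-order array): [15, None, 22, None, 24, None, 29, None, 34, None, 36, None, 41, None, 46]
Definition: a tree is height-balanced if, at every node, |h(left) - h(right)| <= 1 (empty subtree has height -1).
Bottom-up per-node check:
  node 46: h_left=-1, h_right=-1, diff=0 [OK], height=0
  node 41: h_left=-1, h_right=0, diff=1 [OK], height=1
  node 36: h_left=-1, h_right=1, diff=2 [FAIL (|-1-1|=2 > 1)], height=2
  node 34: h_left=-1, h_right=2, diff=3 [FAIL (|-1-2|=3 > 1)], height=3
  node 29: h_left=-1, h_right=3, diff=4 [FAIL (|-1-3|=4 > 1)], height=4
  node 24: h_left=-1, h_right=4, diff=5 [FAIL (|-1-4|=5 > 1)], height=5
  node 22: h_left=-1, h_right=5, diff=6 [FAIL (|-1-5|=6 > 1)], height=6
  node 15: h_left=-1, h_right=6, diff=7 [FAIL (|-1-6|=7 > 1)], height=7
Node 36 violates the condition: |-1 - 1| = 2 > 1.
Result: Not balanced


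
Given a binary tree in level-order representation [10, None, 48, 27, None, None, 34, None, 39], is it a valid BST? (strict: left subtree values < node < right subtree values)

Level-order array: [10, None, 48, 27, None, None, 34, None, 39]
Validate using subtree bounds (lo, hi): at each node, require lo < value < hi,
then recurse left with hi=value and right with lo=value.
Preorder trace (stopping at first violation):
  at node 10 with bounds (-inf, +inf): OK
  at node 48 with bounds (10, +inf): OK
  at node 27 with bounds (10, 48): OK
  at node 34 with bounds (27, 48): OK
  at node 39 with bounds (34, 48): OK
No violation found at any node.
Result: Valid BST


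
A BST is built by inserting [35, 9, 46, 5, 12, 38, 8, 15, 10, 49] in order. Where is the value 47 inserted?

Starting tree (level order): [35, 9, 46, 5, 12, 38, 49, None, 8, 10, 15]
Insertion path: 35 -> 46 -> 49
Result: insert 47 as left child of 49
Final tree (level order): [35, 9, 46, 5, 12, 38, 49, None, 8, 10, 15, None, None, 47]


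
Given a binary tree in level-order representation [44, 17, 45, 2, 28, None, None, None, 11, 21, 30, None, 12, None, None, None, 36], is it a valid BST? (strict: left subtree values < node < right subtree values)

Level-order array: [44, 17, 45, 2, 28, None, None, None, 11, 21, 30, None, 12, None, None, None, 36]
Validate using subtree bounds (lo, hi): at each node, require lo < value < hi,
then recurse left with hi=value and right with lo=value.
Preorder trace (stopping at first violation):
  at node 44 with bounds (-inf, +inf): OK
  at node 17 with bounds (-inf, 44): OK
  at node 2 with bounds (-inf, 17): OK
  at node 11 with bounds (2, 17): OK
  at node 12 with bounds (11, 17): OK
  at node 28 with bounds (17, 44): OK
  at node 21 with bounds (17, 28): OK
  at node 30 with bounds (28, 44): OK
  at node 36 with bounds (30, 44): OK
  at node 45 with bounds (44, +inf): OK
No violation found at any node.
Result: Valid BST


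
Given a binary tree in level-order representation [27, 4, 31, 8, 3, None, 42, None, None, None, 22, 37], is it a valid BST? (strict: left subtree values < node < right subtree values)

Level-order array: [27, 4, 31, 8, 3, None, 42, None, None, None, 22, 37]
Validate using subtree bounds (lo, hi): at each node, require lo < value < hi,
then recurse left with hi=value and right with lo=value.
Preorder trace (stopping at first violation):
  at node 27 with bounds (-inf, +inf): OK
  at node 4 with bounds (-inf, 27): OK
  at node 8 with bounds (-inf, 4): VIOLATION
Node 8 violates its bound: not (-inf < 8 < 4).
Result: Not a valid BST


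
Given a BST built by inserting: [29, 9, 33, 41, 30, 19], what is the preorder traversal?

Tree insertion order: [29, 9, 33, 41, 30, 19]
Tree (level-order array): [29, 9, 33, None, 19, 30, 41]
Preorder traversal: [29, 9, 19, 33, 30, 41]


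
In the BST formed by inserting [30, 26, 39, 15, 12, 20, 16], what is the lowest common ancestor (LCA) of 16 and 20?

Tree insertion order: [30, 26, 39, 15, 12, 20, 16]
Tree (level-order array): [30, 26, 39, 15, None, None, None, 12, 20, None, None, 16]
In a BST, the LCA of p=16, q=20 is the first node v on the
root-to-leaf path with p <= v <= q (go left if both < v, right if both > v).
Walk from root:
  at 30: both 16 and 20 < 30, go left
  at 26: both 16 and 20 < 26, go left
  at 15: both 16 and 20 > 15, go right
  at 20: 16 <= 20 <= 20, this is the LCA
LCA = 20


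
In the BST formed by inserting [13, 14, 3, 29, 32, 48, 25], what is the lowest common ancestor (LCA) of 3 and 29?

Tree insertion order: [13, 14, 3, 29, 32, 48, 25]
Tree (level-order array): [13, 3, 14, None, None, None, 29, 25, 32, None, None, None, 48]
In a BST, the LCA of p=3, q=29 is the first node v on the
root-to-leaf path with p <= v <= q (go left if both < v, right if both > v).
Walk from root:
  at 13: 3 <= 13 <= 29, this is the LCA
LCA = 13


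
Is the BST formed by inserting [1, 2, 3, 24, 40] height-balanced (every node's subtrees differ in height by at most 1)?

Tree (level-order array): [1, None, 2, None, 3, None, 24, None, 40]
Definition: a tree is height-balanced if, at every node, |h(left) - h(right)| <= 1 (empty subtree has height -1).
Bottom-up per-node check:
  node 40: h_left=-1, h_right=-1, diff=0 [OK], height=0
  node 24: h_left=-1, h_right=0, diff=1 [OK], height=1
  node 3: h_left=-1, h_right=1, diff=2 [FAIL (|-1-1|=2 > 1)], height=2
  node 2: h_left=-1, h_right=2, diff=3 [FAIL (|-1-2|=3 > 1)], height=3
  node 1: h_left=-1, h_right=3, diff=4 [FAIL (|-1-3|=4 > 1)], height=4
Node 3 violates the condition: |-1 - 1| = 2 > 1.
Result: Not balanced


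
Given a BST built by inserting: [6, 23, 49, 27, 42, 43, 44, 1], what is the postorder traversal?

Tree insertion order: [6, 23, 49, 27, 42, 43, 44, 1]
Tree (level-order array): [6, 1, 23, None, None, None, 49, 27, None, None, 42, None, 43, None, 44]
Postorder traversal: [1, 44, 43, 42, 27, 49, 23, 6]


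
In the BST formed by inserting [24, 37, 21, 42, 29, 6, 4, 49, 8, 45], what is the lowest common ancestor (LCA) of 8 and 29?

Tree insertion order: [24, 37, 21, 42, 29, 6, 4, 49, 8, 45]
Tree (level-order array): [24, 21, 37, 6, None, 29, 42, 4, 8, None, None, None, 49, None, None, None, None, 45]
In a BST, the LCA of p=8, q=29 is the first node v on the
root-to-leaf path with p <= v <= q (go left if both < v, right if both > v).
Walk from root:
  at 24: 8 <= 24 <= 29, this is the LCA
LCA = 24


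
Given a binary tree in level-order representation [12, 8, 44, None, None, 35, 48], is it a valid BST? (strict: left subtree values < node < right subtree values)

Level-order array: [12, 8, 44, None, None, 35, 48]
Validate using subtree bounds (lo, hi): at each node, require lo < value < hi,
then recurse left with hi=value and right with lo=value.
Preorder trace (stopping at first violation):
  at node 12 with bounds (-inf, +inf): OK
  at node 8 with bounds (-inf, 12): OK
  at node 44 with bounds (12, +inf): OK
  at node 35 with bounds (12, 44): OK
  at node 48 with bounds (44, +inf): OK
No violation found at any node.
Result: Valid BST


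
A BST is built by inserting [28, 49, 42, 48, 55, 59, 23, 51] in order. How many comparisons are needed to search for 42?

Search path for 42: 28 -> 49 -> 42
Found: True
Comparisons: 3


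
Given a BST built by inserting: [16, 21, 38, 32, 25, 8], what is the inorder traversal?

Tree insertion order: [16, 21, 38, 32, 25, 8]
Tree (level-order array): [16, 8, 21, None, None, None, 38, 32, None, 25]
Inorder traversal: [8, 16, 21, 25, 32, 38]


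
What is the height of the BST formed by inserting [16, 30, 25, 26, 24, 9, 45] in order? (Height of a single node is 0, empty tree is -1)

Insertion order: [16, 30, 25, 26, 24, 9, 45]
Tree (level-order array): [16, 9, 30, None, None, 25, 45, 24, 26]
Compute height bottom-up (empty subtree = -1):
  height(9) = 1 + max(-1, -1) = 0
  height(24) = 1 + max(-1, -1) = 0
  height(26) = 1 + max(-1, -1) = 0
  height(25) = 1 + max(0, 0) = 1
  height(45) = 1 + max(-1, -1) = 0
  height(30) = 1 + max(1, 0) = 2
  height(16) = 1 + max(0, 2) = 3
Height = 3


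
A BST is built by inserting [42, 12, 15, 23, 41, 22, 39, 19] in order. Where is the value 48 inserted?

Starting tree (level order): [42, 12, None, None, 15, None, 23, 22, 41, 19, None, 39]
Insertion path: 42
Result: insert 48 as right child of 42
Final tree (level order): [42, 12, 48, None, 15, None, None, None, 23, 22, 41, 19, None, 39]


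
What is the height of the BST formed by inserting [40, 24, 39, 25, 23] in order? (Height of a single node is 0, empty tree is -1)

Insertion order: [40, 24, 39, 25, 23]
Tree (level-order array): [40, 24, None, 23, 39, None, None, 25]
Compute height bottom-up (empty subtree = -1):
  height(23) = 1 + max(-1, -1) = 0
  height(25) = 1 + max(-1, -1) = 0
  height(39) = 1 + max(0, -1) = 1
  height(24) = 1 + max(0, 1) = 2
  height(40) = 1 + max(2, -1) = 3
Height = 3


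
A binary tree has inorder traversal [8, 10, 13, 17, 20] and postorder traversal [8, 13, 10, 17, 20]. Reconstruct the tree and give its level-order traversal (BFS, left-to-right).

Inorder:   [8, 10, 13, 17, 20]
Postorder: [8, 13, 10, 17, 20]
Algorithm: postorder visits root last, so walk postorder right-to-left;
each value is the root of the current inorder slice — split it at that
value, recurse on the right subtree first, then the left.
Recursive splits:
  root=20; inorder splits into left=[8, 10, 13, 17], right=[]
  root=17; inorder splits into left=[8, 10, 13], right=[]
  root=10; inorder splits into left=[8], right=[13]
  root=13; inorder splits into left=[], right=[]
  root=8; inorder splits into left=[], right=[]
Reconstructed level-order: [20, 17, 10, 8, 13]


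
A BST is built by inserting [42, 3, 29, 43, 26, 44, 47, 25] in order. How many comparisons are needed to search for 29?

Search path for 29: 42 -> 3 -> 29
Found: True
Comparisons: 3


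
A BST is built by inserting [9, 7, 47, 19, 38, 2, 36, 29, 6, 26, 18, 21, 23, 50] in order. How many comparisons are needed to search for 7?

Search path for 7: 9 -> 7
Found: True
Comparisons: 2


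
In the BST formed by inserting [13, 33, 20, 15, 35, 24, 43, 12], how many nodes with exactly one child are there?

Tree built from: [13, 33, 20, 15, 35, 24, 43, 12]
Tree (level-order array): [13, 12, 33, None, None, 20, 35, 15, 24, None, 43]
Rule: These are nodes with exactly 1 non-null child.
Per-node child counts:
  node 13: 2 child(ren)
  node 12: 0 child(ren)
  node 33: 2 child(ren)
  node 20: 2 child(ren)
  node 15: 0 child(ren)
  node 24: 0 child(ren)
  node 35: 1 child(ren)
  node 43: 0 child(ren)
Matching nodes: [35]
Count of nodes with exactly one child: 1


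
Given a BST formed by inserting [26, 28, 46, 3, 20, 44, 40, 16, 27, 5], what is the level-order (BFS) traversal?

Tree insertion order: [26, 28, 46, 3, 20, 44, 40, 16, 27, 5]
Tree (level-order array): [26, 3, 28, None, 20, 27, 46, 16, None, None, None, 44, None, 5, None, 40]
BFS from the root, enqueuing left then right child of each popped node:
  queue [26] -> pop 26, enqueue [3, 28], visited so far: [26]
  queue [3, 28] -> pop 3, enqueue [20], visited so far: [26, 3]
  queue [28, 20] -> pop 28, enqueue [27, 46], visited so far: [26, 3, 28]
  queue [20, 27, 46] -> pop 20, enqueue [16], visited so far: [26, 3, 28, 20]
  queue [27, 46, 16] -> pop 27, enqueue [none], visited so far: [26, 3, 28, 20, 27]
  queue [46, 16] -> pop 46, enqueue [44], visited so far: [26, 3, 28, 20, 27, 46]
  queue [16, 44] -> pop 16, enqueue [5], visited so far: [26, 3, 28, 20, 27, 46, 16]
  queue [44, 5] -> pop 44, enqueue [40], visited so far: [26, 3, 28, 20, 27, 46, 16, 44]
  queue [5, 40] -> pop 5, enqueue [none], visited so far: [26, 3, 28, 20, 27, 46, 16, 44, 5]
  queue [40] -> pop 40, enqueue [none], visited so far: [26, 3, 28, 20, 27, 46, 16, 44, 5, 40]
Result: [26, 3, 28, 20, 27, 46, 16, 44, 5, 40]


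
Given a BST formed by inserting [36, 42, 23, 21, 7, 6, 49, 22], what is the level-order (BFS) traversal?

Tree insertion order: [36, 42, 23, 21, 7, 6, 49, 22]
Tree (level-order array): [36, 23, 42, 21, None, None, 49, 7, 22, None, None, 6]
BFS from the root, enqueuing left then right child of each popped node:
  queue [36] -> pop 36, enqueue [23, 42], visited so far: [36]
  queue [23, 42] -> pop 23, enqueue [21], visited so far: [36, 23]
  queue [42, 21] -> pop 42, enqueue [49], visited so far: [36, 23, 42]
  queue [21, 49] -> pop 21, enqueue [7, 22], visited so far: [36, 23, 42, 21]
  queue [49, 7, 22] -> pop 49, enqueue [none], visited so far: [36, 23, 42, 21, 49]
  queue [7, 22] -> pop 7, enqueue [6], visited so far: [36, 23, 42, 21, 49, 7]
  queue [22, 6] -> pop 22, enqueue [none], visited so far: [36, 23, 42, 21, 49, 7, 22]
  queue [6] -> pop 6, enqueue [none], visited so far: [36, 23, 42, 21, 49, 7, 22, 6]
Result: [36, 23, 42, 21, 49, 7, 22, 6]


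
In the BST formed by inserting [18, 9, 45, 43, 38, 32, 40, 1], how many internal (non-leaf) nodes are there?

Tree built from: [18, 9, 45, 43, 38, 32, 40, 1]
Tree (level-order array): [18, 9, 45, 1, None, 43, None, None, None, 38, None, 32, 40]
Rule: An internal node has at least one child.
Per-node child counts:
  node 18: 2 child(ren)
  node 9: 1 child(ren)
  node 1: 0 child(ren)
  node 45: 1 child(ren)
  node 43: 1 child(ren)
  node 38: 2 child(ren)
  node 32: 0 child(ren)
  node 40: 0 child(ren)
Matching nodes: [18, 9, 45, 43, 38]
Count of internal (non-leaf) nodes: 5


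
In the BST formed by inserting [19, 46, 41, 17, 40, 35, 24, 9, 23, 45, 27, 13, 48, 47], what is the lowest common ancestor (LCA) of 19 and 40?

Tree insertion order: [19, 46, 41, 17, 40, 35, 24, 9, 23, 45, 27, 13, 48, 47]
Tree (level-order array): [19, 17, 46, 9, None, 41, 48, None, 13, 40, 45, 47, None, None, None, 35, None, None, None, None, None, 24, None, 23, 27]
In a BST, the LCA of p=19, q=40 is the first node v on the
root-to-leaf path with p <= v <= q (go left if both < v, right if both > v).
Walk from root:
  at 19: 19 <= 19 <= 40, this is the LCA
LCA = 19


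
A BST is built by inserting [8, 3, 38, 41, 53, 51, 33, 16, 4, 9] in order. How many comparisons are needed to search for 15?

Search path for 15: 8 -> 38 -> 33 -> 16 -> 9
Found: False
Comparisons: 5


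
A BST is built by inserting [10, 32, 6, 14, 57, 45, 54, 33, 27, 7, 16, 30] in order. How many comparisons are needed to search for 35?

Search path for 35: 10 -> 32 -> 57 -> 45 -> 33
Found: False
Comparisons: 5


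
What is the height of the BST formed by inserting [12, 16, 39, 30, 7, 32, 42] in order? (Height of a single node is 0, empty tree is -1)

Insertion order: [12, 16, 39, 30, 7, 32, 42]
Tree (level-order array): [12, 7, 16, None, None, None, 39, 30, 42, None, 32]
Compute height bottom-up (empty subtree = -1):
  height(7) = 1 + max(-1, -1) = 0
  height(32) = 1 + max(-1, -1) = 0
  height(30) = 1 + max(-1, 0) = 1
  height(42) = 1 + max(-1, -1) = 0
  height(39) = 1 + max(1, 0) = 2
  height(16) = 1 + max(-1, 2) = 3
  height(12) = 1 + max(0, 3) = 4
Height = 4


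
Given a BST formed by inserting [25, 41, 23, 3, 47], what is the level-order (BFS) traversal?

Tree insertion order: [25, 41, 23, 3, 47]
Tree (level-order array): [25, 23, 41, 3, None, None, 47]
BFS from the root, enqueuing left then right child of each popped node:
  queue [25] -> pop 25, enqueue [23, 41], visited so far: [25]
  queue [23, 41] -> pop 23, enqueue [3], visited so far: [25, 23]
  queue [41, 3] -> pop 41, enqueue [47], visited so far: [25, 23, 41]
  queue [3, 47] -> pop 3, enqueue [none], visited so far: [25, 23, 41, 3]
  queue [47] -> pop 47, enqueue [none], visited so far: [25, 23, 41, 3, 47]
Result: [25, 23, 41, 3, 47]


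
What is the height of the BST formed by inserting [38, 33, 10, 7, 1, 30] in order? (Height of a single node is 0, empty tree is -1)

Insertion order: [38, 33, 10, 7, 1, 30]
Tree (level-order array): [38, 33, None, 10, None, 7, 30, 1]
Compute height bottom-up (empty subtree = -1):
  height(1) = 1 + max(-1, -1) = 0
  height(7) = 1 + max(0, -1) = 1
  height(30) = 1 + max(-1, -1) = 0
  height(10) = 1 + max(1, 0) = 2
  height(33) = 1 + max(2, -1) = 3
  height(38) = 1 + max(3, -1) = 4
Height = 4


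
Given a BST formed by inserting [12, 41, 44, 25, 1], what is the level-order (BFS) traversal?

Tree insertion order: [12, 41, 44, 25, 1]
Tree (level-order array): [12, 1, 41, None, None, 25, 44]
BFS from the root, enqueuing left then right child of each popped node:
  queue [12] -> pop 12, enqueue [1, 41], visited so far: [12]
  queue [1, 41] -> pop 1, enqueue [none], visited so far: [12, 1]
  queue [41] -> pop 41, enqueue [25, 44], visited so far: [12, 1, 41]
  queue [25, 44] -> pop 25, enqueue [none], visited so far: [12, 1, 41, 25]
  queue [44] -> pop 44, enqueue [none], visited so far: [12, 1, 41, 25, 44]
Result: [12, 1, 41, 25, 44]


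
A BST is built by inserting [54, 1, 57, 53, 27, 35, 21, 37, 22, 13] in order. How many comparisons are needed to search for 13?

Search path for 13: 54 -> 1 -> 53 -> 27 -> 21 -> 13
Found: True
Comparisons: 6


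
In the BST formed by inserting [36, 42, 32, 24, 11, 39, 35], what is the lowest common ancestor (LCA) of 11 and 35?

Tree insertion order: [36, 42, 32, 24, 11, 39, 35]
Tree (level-order array): [36, 32, 42, 24, 35, 39, None, 11]
In a BST, the LCA of p=11, q=35 is the first node v on the
root-to-leaf path with p <= v <= q (go left if both < v, right if both > v).
Walk from root:
  at 36: both 11 and 35 < 36, go left
  at 32: 11 <= 32 <= 35, this is the LCA
LCA = 32


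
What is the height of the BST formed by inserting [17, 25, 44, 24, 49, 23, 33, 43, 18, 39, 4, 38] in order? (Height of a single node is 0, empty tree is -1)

Insertion order: [17, 25, 44, 24, 49, 23, 33, 43, 18, 39, 4, 38]
Tree (level-order array): [17, 4, 25, None, None, 24, 44, 23, None, 33, 49, 18, None, None, 43, None, None, None, None, 39, None, 38]
Compute height bottom-up (empty subtree = -1):
  height(4) = 1 + max(-1, -1) = 0
  height(18) = 1 + max(-1, -1) = 0
  height(23) = 1 + max(0, -1) = 1
  height(24) = 1 + max(1, -1) = 2
  height(38) = 1 + max(-1, -1) = 0
  height(39) = 1 + max(0, -1) = 1
  height(43) = 1 + max(1, -1) = 2
  height(33) = 1 + max(-1, 2) = 3
  height(49) = 1 + max(-1, -1) = 0
  height(44) = 1 + max(3, 0) = 4
  height(25) = 1 + max(2, 4) = 5
  height(17) = 1 + max(0, 5) = 6
Height = 6


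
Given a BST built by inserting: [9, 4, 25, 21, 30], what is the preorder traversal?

Tree insertion order: [9, 4, 25, 21, 30]
Tree (level-order array): [9, 4, 25, None, None, 21, 30]
Preorder traversal: [9, 4, 25, 21, 30]


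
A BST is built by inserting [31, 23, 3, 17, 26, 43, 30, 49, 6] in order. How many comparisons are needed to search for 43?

Search path for 43: 31 -> 43
Found: True
Comparisons: 2


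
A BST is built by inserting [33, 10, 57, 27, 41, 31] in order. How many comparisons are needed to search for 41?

Search path for 41: 33 -> 57 -> 41
Found: True
Comparisons: 3


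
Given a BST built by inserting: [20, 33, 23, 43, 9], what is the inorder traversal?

Tree insertion order: [20, 33, 23, 43, 9]
Tree (level-order array): [20, 9, 33, None, None, 23, 43]
Inorder traversal: [9, 20, 23, 33, 43]


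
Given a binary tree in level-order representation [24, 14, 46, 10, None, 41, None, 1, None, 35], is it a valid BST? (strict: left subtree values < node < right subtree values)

Level-order array: [24, 14, 46, 10, None, 41, None, 1, None, 35]
Validate using subtree bounds (lo, hi): at each node, require lo < value < hi,
then recurse left with hi=value and right with lo=value.
Preorder trace (stopping at first violation):
  at node 24 with bounds (-inf, +inf): OK
  at node 14 with bounds (-inf, 24): OK
  at node 10 with bounds (-inf, 14): OK
  at node 1 with bounds (-inf, 10): OK
  at node 46 with bounds (24, +inf): OK
  at node 41 with bounds (24, 46): OK
  at node 35 with bounds (24, 41): OK
No violation found at any node.
Result: Valid BST


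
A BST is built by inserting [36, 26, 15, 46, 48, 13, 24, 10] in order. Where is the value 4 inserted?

Starting tree (level order): [36, 26, 46, 15, None, None, 48, 13, 24, None, None, 10]
Insertion path: 36 -> 26 -> 15 -> 13 -> 10
Result: insert 4 as left child of 10
Final tree (level order): [36, 26, 46, 15, None, None, 48, 13, 24, None, None, 10, None, None, None, 4]


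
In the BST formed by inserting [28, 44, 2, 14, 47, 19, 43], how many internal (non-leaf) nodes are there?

Tree built from: [28, 44, 2, 14, 47, 19, 43]
Tree (level-order array): [28, 2, 44, None, 14, 43, 47, None, 19]
Rule: An internal node has at least one child.
Per-node child counts:
  node 28: 2 child(ren)
  node 2: 1 child(ren)
  node 14: 1 child(ren)
  node 19: 0 child(ren)
  node 44: 2 child(ren)
  node 43: 0 child(ren)
  node 47: 0 child(ren)
Matching nodes: [28, 2, 14, 44]
Count of internal (non-leaf) nodes: 4


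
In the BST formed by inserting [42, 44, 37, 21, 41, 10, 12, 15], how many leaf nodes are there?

Tree built from: [42, 44, 37, 21, 41, 10, 12, 15]
Tree (level-order array): [42, 37, 44, 21, 41, None, None, 10, None, None, None, None, 12, None, 15]
Rule: A leaf has 0 children.
Per-node child counts:
  node 42: 2 child(ren)
  node 37: 2 child(ren)
  node 21: 1 child(ren)
  node 10: 1 child(ren)
  node 12: 1 child(ren)
  node 15: 0 child(ren)
  node 41: 0 child(ren)
  node 44: 0 child(ren)
Matching nodes: [15, 41, 44]
Count of leaf nodes: 3


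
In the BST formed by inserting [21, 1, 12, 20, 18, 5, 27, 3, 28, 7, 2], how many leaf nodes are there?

Tree built from: [21, 1, 12, 20, 18, 5, 27, 3, 28, 7, 2]
Tree (level-order array): [21, 1, 27, None, 12, None, 28, 5, 20, None, None, 3, 7, 18, None, 2]
Rule: A leaf has 0 children.
Per-node child counts:
  node 21: 2 child(ren)
  node 1: 1 child(ren)
  node 12: 2 child(ren)
  node 5: 2 child(ren)
  node 3: 1 child(ren)
  node 2: 0 child(ren)
  node 7: 0 child(ren)
  node 20: 1 child(ren)
  node 18: 0 child(ren)
  node 27: 1 child(ren)
  node 28: 0 child(ren)
Matching nodes: [2, 7, 18, 28]
Count of leaf nodes: 4


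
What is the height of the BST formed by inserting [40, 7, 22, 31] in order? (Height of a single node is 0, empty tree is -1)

Insertion order: [40, 7, 22, 31]
Tree (level-order array): [40, 7, None, None, 22, None, 31]
Compute height bottom-up (empty subtree = -1):
  height(31) = 1 + max(-1, -1) = 0
  height(22) = 1 + max(-1, 0) = 1
  height(7) = 1 + max(-1, 1) = 2
  height(40) = 1 + max(2, -1) = 3
Height = 3


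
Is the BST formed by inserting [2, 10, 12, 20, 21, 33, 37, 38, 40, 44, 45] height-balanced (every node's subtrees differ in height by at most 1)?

Tree (level-order array): [2, None, 10, None, 12, None, 20, None, 21, None, 33, None, 37, None, 38, None, 40, None, 44, None, 45]
Definition: a tree is height-balanced if, at every node, |h(left) - h(right)| <= 1 (empty subtree has height -1).
Bottom-up per-node check:
  node 45: h_left=-1, h_right=-1, diff=0 [OK], height=0
  node 44: h_left=-1, h_right=0, diff=1 [OK], height=1
  node 40: h_left=-1, h_right=1, diff=2 [FAIL (|-1-1|=2 > 1)], height=2
  node 38: h_left=-1, h_right=2, diff=3 [FAIL (|-1-2|=3 > 1)], height=3
  node 37: h_left=-1, h_right=3, diff=4 [FAIL (|-1-3|=4 > 1)], height=4
  node 33: h_left=-1, h_right=4, diff=5 [FAIL (|-1-4|=5 > 1)], height=5
  node 21: h_left=-1, h_right=5, diff=6 [FAIL (|-1-5|=6 > 1)], height=6
  node 20: h_left=-1, h_right=6, diff=7 [FAIL (|-1-6|=7 > 1)], height=7
  node 12: h_left=-1, h_right=7, diff=8 [FAIL (|-1-7|=8 > 1)], height=8
  node 10: h_left=-1, h_right=8, diff=9 [FAIL (|-1-8|=9 > 1)], height=9
  node 2: h_left=-1, h_right=9, diff=10 [FAIL (|-1-9|=10 > 1)], height=10
Node 40 violates the condition: |-1 - 1| = 2 > 1.
Result: Not balanced


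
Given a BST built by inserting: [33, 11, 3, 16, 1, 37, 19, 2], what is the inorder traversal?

Tree insertion order: [33, 11, 3, 16, 1, 37, 19, 2]
Tree (level-order array): [33, 11, 37, 3, 16, None, None, 1, None, None, 19, None, 2]
Inorder traversal: [1, 2, 3, 11, 16, 19, 33, 37]


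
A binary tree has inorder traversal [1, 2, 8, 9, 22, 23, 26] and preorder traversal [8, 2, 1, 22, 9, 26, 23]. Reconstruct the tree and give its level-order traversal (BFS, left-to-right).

Inorder:  [1, 2, 8, 9, 22, 23, 26]
Preorder: [8, 2, 1, 22, 9, 26, 23]
Algorithm: preorder visits root first, so consume preorder in order;
for each root, split the current inorder slice at that value into
left-subtree inorder and right-subtree inorder, then recurse.
Recursive splits:
  root=8; inorder splits into left=[1, 2], right=[9, 22, 23, 26]
  root=2; inorder splits into left=[1], right=[]
  root=1; inorder splits into left=[], right=[]
  root=22; inorder splits into left=[9], right=[23, 26]
  root=9; inorder splits into left=[], right=[]
  root=26; inorder splits into left=[23], right=[]
  root=23; inorder splits into left=[], right=[]
Reconstructed level-order: [8, 2, 22, 1, 9, 26, 23]


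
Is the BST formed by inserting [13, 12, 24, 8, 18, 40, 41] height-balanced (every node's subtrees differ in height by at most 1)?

Tree (level-order array): [13, 12, 24, 8, None, 18, 40, None, None, None, None, None, 41]
Definition: a tree is height-balanced if, at every node, |h(left) - h(right)| <= 1 (empty subtree has height -1).
Bottom-up per-node check:
  node 8: h_left=-1, h_right=-1, diff=0 [OK], height=0
  node 12: h_left=0, h_right=-1, diff=1 [OK], height=1
  node 18: h_left=-1, h_right=-1, diff=0 [OK], height=0
  node 41: h_left=-1, h_right=-1, diff=0 [OK], height=0
  node 40: h_left=-1, h_right=0, diff=1 [OK], height=1
  node 24: h_left=0, h_right=1, diff=1 [OK], height=2
  node 13: h_left=1, h_right=2, diff=1 [OK], height=3
All nodes satisfy the balance condition.
Result: Balanced


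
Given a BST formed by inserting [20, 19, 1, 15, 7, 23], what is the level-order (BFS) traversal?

Tree insertion order: [20, 19, 1, 15, 7, 23]
Tree (level-order array): [20, 19, 23, 1, None, None, None, None, 15, 7]
BFS from the root, enqueuing left then right child of each popped node:
  queue [20] -> pop 20, enqueue [19, 23], visited so far: [20]
  queue [19, 23] -> pop 19, enqueue [1], visited so far: [20, 19]
  queue [23, 1] -> pop 23, enqueue [none], visited so far: [20, 19, 23]
  queue [1] -> pop 1, enqueue [15], visited so far: [20, 19, 23, 1]
  queue [15] -> pop 15, enqueue [7], visited so far: [20, 19, 23, 1, 15]
  queue [7] -> pop 7, enqueue [none], visited so far: [20, 19, 23, 1, 15, 7]
Result: [20, 19, 23, 1, 15, 7]


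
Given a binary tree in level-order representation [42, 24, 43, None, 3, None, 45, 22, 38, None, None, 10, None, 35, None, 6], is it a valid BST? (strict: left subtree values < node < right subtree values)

Level-order array: [42, 24, 43, None, 3, None, 45, 22, 38, None, None, 10, None, 35, None, 6]
Validate using subtree bounds (lo, hi): at each node, require lo < value < hi,
then recurse left with hi=value and right with lo=value.
Preorder trace (stopping at first violation):
  at node 42 with bounds (-inf, +inf): OK
  at node 24 with bounds (-inf, 42): OK
  at node 3 with bounds (24, 42): VIOLATION
Node 3 violates its bound: not (24 < 3 < 42).
Result: Not a valid BST


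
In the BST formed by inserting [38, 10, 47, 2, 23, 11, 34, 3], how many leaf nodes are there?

Tree built from: [38, 10, 47, 2, 23, 11, 34, 3]
Tree (level-order array): [38, 10, 47, 2, 23, None, None, None, 3, 11, 34]
Rule: A leaf has 0 children.
Per-node child counts:
  node 38: 2 child(ren)
  node 10: 2 child(ren)
  node 2: 1 child(ren)
  node 3: 0 child(ren)
  node 23: 2 child(ren)
  node 11: 0 child(ren)
  node 34: 0 child(ren)
  node 47: 0 child(ren)
Matching nodes: [3, 11, 34, 47]
Count of leaf nodes: 4


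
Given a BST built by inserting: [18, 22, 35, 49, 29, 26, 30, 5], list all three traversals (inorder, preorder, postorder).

Tree insertion order: [18, 22, 35, 49, 29, 26, 30, 5]
Tree (level-order array): [18, 5, 22, None, None, None, 35, 29, 49, 26, 30]
Inorder (L, root, R): [5, 18, 22, 26, 29, 30, 35, 49]
Preorder (root, L, R): [18, 5, 22, 35, 29, 26, 30, 49]
Postorder (L, R, root): [5, 26, 30, 29, 49, 35, 22, 18]


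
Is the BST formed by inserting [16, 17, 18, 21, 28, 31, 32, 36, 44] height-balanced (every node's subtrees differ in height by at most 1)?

Tree (level-order array): [16, None, 17, None, 18, None, 21, None, 28, None, 31, None, 32, None, 36, None, 44]
Definition: a tree is height-balanced if, at every node, |h(left) - h(right)| <= 1 (empty subtree has height -1).
Bottom-up per-node check:
  node 44: h_left=-1, h_right=-1, diff=0 [OK], height=0
  node 36: h_left=-1, h_right=0, diff=1 [OK], height=1
  node 32: h_left=-1, h_right=1, diff=2 [FAIL (|-1-1|=2 > 1)], height=2
  node 31: h_left=-1, h_right=2, diff=3 [FAIL (|-1-2|=3 > 1)], height=3
  node 28: h_left=-1, h_right=3, diff=4 [FAIL (|-1-3|=4 > 1)], height=4
  node 21: h_left=-1, h_right=4, diff=5 [FAIL (|-1-4|=5 > 1)], height=5
  node 18: h_left=-1, h_right=5, diff=6 [FAIL (|-1-5|=6 > 1)], height=6
  node 17: h_left=-1, h_right=6, diff=7 [FAIL (|-1-6|=7 > 1)], height=7
  node 16: h_left=-1, h_right=7, diff=8 [FAIL (|-1-7|=8 > 1)], height=8
Node 32 violates the condition: |-1 - 1| = 2 > 1.
Result: Not balanced


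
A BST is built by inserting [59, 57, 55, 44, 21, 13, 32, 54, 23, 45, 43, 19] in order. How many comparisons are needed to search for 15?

Search path for 15: 59 -> 57 -> 55 -> 44 -> 21 -> 13 -> 19
Found: False
Comparisons: 7


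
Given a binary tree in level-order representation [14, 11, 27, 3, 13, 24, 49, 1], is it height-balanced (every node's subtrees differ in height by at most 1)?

Tree (level-order array): [14, 11, 27, 3, 13, 24, 49, 1]
Definition: a tree is height-balanced if, at every node, |h(left) - h(right)| <= 1 (empty subtree has height -1).
Bottom-up per-node check:
  node 1: h_left=-1, h_right=-1, diff=0 [OK], height=0
  node 3: h_left=0, h_right=-1, diff=1 [OK], height=1
  node 13: h_left=-1, h_right=-1, diff=0 [OK], height=0
  node 11: h_left=1, h_right=0, diff=1 [OK], height=2
  node 24: h_left=-1, h_right=-1, diff=0 [OK], height=0
  node 49: h_left=-1, h_right=-1, diff=0 [OK], height=0
  node 27: h_left=0, h_right=0, diff=0 [OK], height=1
  node 14: h_left=2, h_right=1, diff=1 [OK], height=3
All nodes satisfy the balance condition.
Result: Balanced


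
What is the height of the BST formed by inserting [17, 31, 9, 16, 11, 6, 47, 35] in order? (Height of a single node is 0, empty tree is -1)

Insertion order: [17, 31, 9, 16, 11, 6, 47, 35]
Tree (level-order array): [17, 9, 31, 6, 16, None, 47, None, None, 11, None, 35]
Compute height bottom-up (empty subtree = -1):
  height(6) = 1 + max(-1, -1) = 0
  height(11) = 1 + max(-1, -1) = 0
  height(16) = 1 + max(0, -1) = 1
  height(9) = 1 + max(0, 1) = 2
  height(35) = 1 + max(-1, -1) = 0
  height(47) = 1 + max(0, -1) = 1
  height(31) = 1 + max(-1, 1) = 2
  height(17) = 1 + max(2, 2) = 3
Height = 3


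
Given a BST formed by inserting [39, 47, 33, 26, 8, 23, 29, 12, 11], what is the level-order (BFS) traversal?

Tree insertion order: [39, 47, 33, 26, 8, 23, 29, 12, 11]
Tree (level-order array): [39, 33, 47, 26, None, None, None, 8, 29, None, 23, None, None, 12, None, 11]
BFS from the root, enqueuing left then right child of each popped node:
  queue [39] -> pop 39, enqueue [33, 47], visited so far: [39]
  queue [33, 47] -> pop 33, enqueue [26], visited so far: [39, 33]
  queue [47, 26] -> pop 47, enqueue [none], visited so far: [39, 33, 47]
  queue [26] -> pop 26, enqueue [8, 29], visited so far: [39, 33, 47, 26]
  queue [8, 29] -> pop 8, enqueue [23], visited so far: [39, 33, 47, 26, 8]
  queue [29, 23] -> pop 29, enqueue [none], visited so far: [39, 33, 47, 26, 8, 29]
  queue [23] -> pop 23, enqueue [12], visited so far: [39, 33, 47, 26, 8, 29, 23]
  queue [12] -> pop 12, enqueue [11], visited so far: [39, 33, 47, 26, 8, 29, 23, 12]
  queue [11] -> pop 11, enqueue [none], visited so far: [39, 33, 47, 26, 8, 29, 23, 12, 11]
Result: [39, 33, 47, 26, 8, 29, 23, 12, 11]


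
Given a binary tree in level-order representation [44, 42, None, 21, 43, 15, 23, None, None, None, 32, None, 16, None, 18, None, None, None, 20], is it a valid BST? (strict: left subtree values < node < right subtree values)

Level-order array: [44, 42, None, 21, 43, 15, 23, None, None, None, 32, None, 16, None, 18, None, None, None, 20]
Validate using subtree bounds (lo, hi): at each node, require lo < value < hi,
then recurse left with hi=value and right with lo=value.
Preorder trace (stopping at first violation):
  at node 44 with bounds (-inf, +inf): OK
  at node 42 with bounds (-inf, 44): OK
  at node 21 with bounds (-inf, 42): OK
  at node 15 with bounds (-inf, 21): OK
  at node 32 with bounds (15, 21): VIOLATION
Node 32 violates its bound: not (15 < 32 < 21).
Result: Not a valid BST


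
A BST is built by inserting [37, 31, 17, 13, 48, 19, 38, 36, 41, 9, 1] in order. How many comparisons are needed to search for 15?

Search path for 15: 37 -> 31 -> 17 -> 13
Found: False
Comparisons: 4


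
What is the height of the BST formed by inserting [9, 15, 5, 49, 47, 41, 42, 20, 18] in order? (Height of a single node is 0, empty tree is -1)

Insertion order: [9, 15, 5, 49, 47, 41, 42, 20, 18]
Tree (level-order array): [9, 5, 15, None, None, None, 49, 47, None, 41, None, 20, 42, 18]
Compute height bottom-up (empty subtree = -1):
  height(5) = 1 + max(-1, -1) = 0
  height(18) = 1 + max(-1, -1) = 0
  height(20) = 1 + max(0, -1) = 1
  height(42) = 1 + max(-1, -1) = 0
  height(41) = 1 + max(1, 0) = 2
  height(47) = 1 + max(2, -1) = 3
  height(49) = 1 + max(3, -1) = 4
  height(15) = 1 + max(-1, 4) = 5
  height(9) = 1 + max(0, 5) = 6
Height = 6


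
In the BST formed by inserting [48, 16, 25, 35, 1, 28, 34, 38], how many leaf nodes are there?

Tree built from: [48, 16, 25, 35, 1, 28, 34, 38]
Tree (level-order array): [48, 16, None, 1, 25, None, None, None, 35, 28, 38, None, 34]
Rule: A leaf has 0 children.
Per-node child counts:
  node 48: 1 child(ren)
  node 16: 2 child(ren)
  node 1: 0 child(ren)
  node 25: 1 child(ren)
  node 35: 2 child(ren)
  node 28: 1 child(ren)
  node 34: 0 child(ren)
  node 38: 0 child(ren)
Matching nodes: [1, 34, 38]
Count of leaf nodes: 3


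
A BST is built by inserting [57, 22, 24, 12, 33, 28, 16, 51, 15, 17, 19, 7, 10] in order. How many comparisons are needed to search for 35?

Search path for 35: 57 -> 22 -> 24 -> 33 -> 51
Found: False
Comparisons: 5


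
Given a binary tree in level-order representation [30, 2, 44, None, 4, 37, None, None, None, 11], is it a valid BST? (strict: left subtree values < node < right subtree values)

Level-order array: [30, 2, 44, None, 4, 37, None, None, None, 11]
Validate using subtree bounds (lo, hi): at each node, require lo < value < hi,
then recurse left with hi=value and right with lo=value.
Preorder trace (stopping at first violation):
  at node 30 with bounds (-inf, +inf): OK
  at node 2 with bounds (-inf, 30): OK
  at node 4 with bounds (2, 30): OK
  at node 44 with bounds (30, +inf): OK
  at node 37 with bounds (30, 44): OK
  at node 11 with bounds (30, 37): VIOLATION
Node 11 violates its bound: not (30 < 11 < 37).
Result: Not a valid BST


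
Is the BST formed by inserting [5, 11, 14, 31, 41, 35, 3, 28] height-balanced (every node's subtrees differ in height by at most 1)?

Tree (level-order array): [5, 3, 11, None, None, None, 14, None, 31, 28, 41, None, None, 35]
Definition: a tree is height-balanced if, at every node, |h(left) - h(right)| <= 1 (empty subtree has height -1).
Bottom-up per-node check:
  node 3: h_left=-1, h_right=-1, diff=0 [OK], height=0
  node 28: h_left=-1, h_right=-1, diff=0 [OK], height=0
  node 35: h_left=-1, h_right=-1, diff=0 [OK], height=0
  node 41: h_left=0, h_right=-1, diff=1 [OK], height=1
  node 31: h_left=0, h_right=1, diff=1 [OK], height=2
  node 14: h_left=-1, h_right=2, diff=3 [FAIL (|-1-2|=3 > 1)], height=3
  node 11: h_left=-1, h_right=3, diff=4 [FAIL (|-1-3|=4 > 1)], height=4
  node 5: h_left=0, h_right=4, diff=4 [FAIL (|0-4|=4 > 1)], height=5
Node 14 violates the condition: |-1 - 2| = 3 > 1.
Result: Not balanced


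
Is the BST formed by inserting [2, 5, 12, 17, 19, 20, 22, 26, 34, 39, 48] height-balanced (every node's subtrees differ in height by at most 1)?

Tree (level-order array): [2, None, 5, None, 12, None, 17, None, 19, None, 20, None, 22, None, 26, None, 34, None, 39, None, 48]
Definition: a tree is height-balanced if, at every node, |h(left) - h(right)| <= 1 (empty subtree has height -1).
Bottom-up per-node check:
  node 48: h_left=-1, h_right=-1, diff=0 [OK], height=0
  node 39: h_left=-1, h_right=0, diff=1 [OK], height=1
  node 34: h_left=-1, h_right=1, diff=2 [FAIL (|-1-1|=2 > 1)], height=2
  node 26: h_left=-1, h_right=2, diff=3 [FAIL (|-1-2|=3 > 1)], height=3
  node 22: h_left=-1, h_right=3, diff=4 [FAIL (|-1-3|=4 > 1)], height=4
  node 20: h_left=-1, h_right=4, diff=5 [FAIL (|-1-4|=5 > 1)], height=5
  node 19: h_left=-1, h_right=5, diff=6 [FAIL (|-1-5|=6 > 1)], height=6
  node 17: h_left=-1, h_right=6, diff=7 [FAIL (|-1-6|=7 > 1)], height=7
  node 12: h_left=-1, h_right=7, diff=8 [FAIL (|-1-7|=8 > 1)], height=8
  node 5: h_left=-1, h_right=8, diff=9 [FAIL (|-1-8|=9 > 1)], height=9
  node 2: h_left=-1, h_right=9, diff=10 [FAIL (|-1-9|=10 > 1)], height=10
Node 34 violates the condition: |-1 - 1| = 2 > 1.
Result: Not balanced


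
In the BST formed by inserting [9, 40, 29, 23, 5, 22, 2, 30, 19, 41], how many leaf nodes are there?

Tree built from: [9, 40, 29, 23, 5, 22, 2, 30, 19, 41]
Tree (level-order array): [9, 5, 40, 2, None, 29, 41, None, None, 23, 30, None, None, 22, None, None, None, 19]
Rule: A leaf has 0 children.
Per-node child counts:
  node 9: 2 child(ren)
  node 5: 1 child(ren)
  node 2: 0 child(ren)
  node 40: 2 child(ren)
  node 29: 2 child(ren)
  node 23: 1 child(ren)
  node 22: 1 child(ren)
  node 19: 0 child(ren)
  node 30: 0 child(ren)
  node 41: 0 child(ren)
Matching nodes: [2, 19, 30, 41]
Count of leaf nodes: 4


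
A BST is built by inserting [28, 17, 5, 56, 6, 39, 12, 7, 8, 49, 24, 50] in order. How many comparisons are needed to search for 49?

Search path for 49: 28 -> 56 -> 39 -> 49
Found: True
Comparisons: 4


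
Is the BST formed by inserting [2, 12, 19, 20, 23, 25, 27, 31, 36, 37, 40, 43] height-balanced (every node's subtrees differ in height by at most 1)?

Tree (level-order array): [2, None, 12, None, 19, None, 20, None, 23, None, 25, None, 27, None, 31, None, 36, None, 37, None, 40, None, 43]
Definition: a tree is height-balanced if, at every node, |h(left) - h(right)| <= 1 (empty subtree has height -1).
Bottom-up per-node check:
  node 43: h_left=-1, h_right=-1, diff=0 [OK], height=0
  node 40: h_left=-1, h_right=0, diff=1 [OK], height=1
  node 37: h_left=-1, h_right=1, diff=2 [FAIL (|-1-1|=2 > 1)], height=2
  node 36: h_left=-1, h_right=2, diff=3 [FAIL (|-1-2|=3 > 1)], height=3
  node 31: h_left=-1, h_right=3, diff=4 [FAIL (|-1-3|=4 > 1)], height=4
  node 27: h_left=-1, h_right=4, diff=5 [FAIL (|-1-4|=5 > 1)], height=5
  node 25: h_left=-1, h_right=5, diff=6 [FAIL (|-1-5|=6 > 1)], height=6
  node 23: h_left=-1, h_right=6, diff=7 [FAIL (|-1-6|=7 > 1)], height=7
  node 20: h_left=-1, h_right=7, diff=8 [FAIL (|-1-7|=8 > 1)], height=8
  node 19: h_left=-1, h_right=8, diff=9 [FAIL (|-1-8|=9 > 1)], height=9
  node 12: h_left=-1, h_right=9, diff=10 [FAIL (|-1-9|=10 > 1)], height=10
  node 2: h_left=-1, h_right=10, diff=11 [FAIL (|-1-10|=11 > 1)], height=11
Node 37 violates the condition: |-1 - 1| = 2 > 1.
Result: Not balanced
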